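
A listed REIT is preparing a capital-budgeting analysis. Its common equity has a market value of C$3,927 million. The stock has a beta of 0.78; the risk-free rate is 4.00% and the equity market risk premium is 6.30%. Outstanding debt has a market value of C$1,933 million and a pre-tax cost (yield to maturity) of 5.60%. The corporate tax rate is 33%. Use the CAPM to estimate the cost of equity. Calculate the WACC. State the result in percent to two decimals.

Cost of equity via CAPM: Re = 4.0% + 0.78 × 6.3% = 8.9140%.
Total capital V = 3927 + 1933 = 5860.
Equity: weight = 3927/5860 = 0.6701; cost = 8.914%.
Debt: weight = 1933/5860 = 0.3299; after-tax cost = 5.6% × (1 − 33%) = 3.7520%.
WACC = 0.6701 × 8.9140% + 0.3299 × 3.7520% = 7.2112%.

7.21%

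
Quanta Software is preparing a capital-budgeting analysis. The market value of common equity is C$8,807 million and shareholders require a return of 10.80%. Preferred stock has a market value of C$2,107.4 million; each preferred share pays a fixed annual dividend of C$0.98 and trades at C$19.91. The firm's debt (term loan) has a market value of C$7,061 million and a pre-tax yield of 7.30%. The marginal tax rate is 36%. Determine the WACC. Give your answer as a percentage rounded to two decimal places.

7.70%

Cost of preferred: Rp = 0.98 / 19.91 = 4.9221%.
Total capital V = 8807 + 2107.4 + 7061 = 17975.4.
Equity: weight = 8807/17975.4 = 0.4899; cost = 10.8%.
Preferred: weight = 2107.4/17975.4 = 0.1172; cost = 4.9221%.
Term loan: weight = 7061/17975.4 = 0.3928; after-tax cost = 7.3% × (1 − 36%) = 4.6720%.
WACC = 0.4899 × 10.8000% + 0.1172 × 4.9221% + 0.3928 × 4.6720% = 7.7037%.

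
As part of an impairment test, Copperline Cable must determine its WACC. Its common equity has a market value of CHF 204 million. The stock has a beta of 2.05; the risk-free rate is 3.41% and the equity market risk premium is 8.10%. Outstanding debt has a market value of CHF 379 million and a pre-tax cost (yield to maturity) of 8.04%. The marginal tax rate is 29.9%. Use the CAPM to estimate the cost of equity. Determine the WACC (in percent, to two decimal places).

Cost of equity via CAPM: Re = 3.41% + 2.05 × 8.1% = 20.0150%.
Total capital V = 204 + 379 = 583.
Equity: weight = 204/583 = 0.3499; cost = 20.015%.
Debt: weight = 379/583 = 0.6501; after-tax cost = 8.04% × (1 − 29.9%) = 5.6360%.
WACC = 0.3499 × 20.0150% + 0.6501 × 5.6360% = 10.6674%.

10.67%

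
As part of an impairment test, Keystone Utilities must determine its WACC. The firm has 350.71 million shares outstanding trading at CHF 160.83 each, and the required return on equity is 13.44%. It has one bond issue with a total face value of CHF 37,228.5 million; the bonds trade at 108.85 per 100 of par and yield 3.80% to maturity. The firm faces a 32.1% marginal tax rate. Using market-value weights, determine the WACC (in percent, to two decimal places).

8.90%

Market value of equity E = 160.83 × 350.71m = 56404.6893m. Market value of debt D = 37228.5m × 108.85/100 = 40523.22225m.
Total capital V = 56404.6893 + 40523.22225 = 96927.91155.
Equity: weight = 56404.6893/96927.91155 = 0.5819; cost = 13.44%.
Bonds outstanding: weight = 40523.22225/96927.91155 = 0.4181; after-tax cost = 3.8% × (1 − 32.1%) = 2.5802%.
WACC = 0.5819 × 13.4400% + 0.4181 × 2.5802% = 8.8998%.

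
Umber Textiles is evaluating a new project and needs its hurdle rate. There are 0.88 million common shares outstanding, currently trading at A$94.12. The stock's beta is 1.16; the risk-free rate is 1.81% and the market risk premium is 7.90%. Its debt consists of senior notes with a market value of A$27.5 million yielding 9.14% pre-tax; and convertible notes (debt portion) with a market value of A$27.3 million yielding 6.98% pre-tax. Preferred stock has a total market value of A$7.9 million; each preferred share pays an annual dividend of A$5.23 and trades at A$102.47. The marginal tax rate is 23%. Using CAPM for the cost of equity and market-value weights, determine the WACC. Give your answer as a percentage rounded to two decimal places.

8.86%

Cost of equity via CAPM: Re = 1.81% + 1.16 × 7.9% = 10.9740%.
Cost of preferred: Rp = 5.23 / 102.47 = 5.1039%.
Market value of equity E = 94.12 × 0.88m = 82.8256m.
Total capital V = 82.8256 + 7.9 + 27.5 + 27.3 = 145.5256.
Equity: weight = 82.8256/145.5256 = 0.5691; cost = 10.974%.
Preferred: weight = 7.9/145.5256 = 0.0543; cost = 5.1039%.
Senior notes: weight = 27.5/145.5256 = 0.1890; after-tax cost = 9.14% × (1 − 23%) = 7.0378%.
Convertible notes (debt portion): weight = 27.3/145.5256 = 0.1876; after-tax cost = 6.98% × (1 − 23%) = 5.3746%.
WACC = 0.5691 × 10.9740% + 0.0543 × 5.1039% + 0.1890 × 7.0378% + 0.1876 × 5.3746% = 8.8611%.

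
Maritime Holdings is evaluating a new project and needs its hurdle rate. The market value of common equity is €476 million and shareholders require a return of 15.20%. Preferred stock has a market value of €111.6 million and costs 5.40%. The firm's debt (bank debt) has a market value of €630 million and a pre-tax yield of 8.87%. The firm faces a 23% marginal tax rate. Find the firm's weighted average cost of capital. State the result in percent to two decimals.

Total capital V = 476 + 111.6 + 630 = 1217.6.
Equity: weight = 476/1217.6 = 0.3909; cost = 15.2%.
Preferred: weight = 111.6/1217.6 = 0.0917; cost = 5.4%.
Bank debt: weight = 630/1217.6 = 0.5174; after-tax cost = 8.87% × (1 − 23%) = 6.8299%.
WACC = 0.3909 × 15.2000% + 0.0917 × 5.4000% + 0.5174 × 6.8299% = 9.9710%.

9.97%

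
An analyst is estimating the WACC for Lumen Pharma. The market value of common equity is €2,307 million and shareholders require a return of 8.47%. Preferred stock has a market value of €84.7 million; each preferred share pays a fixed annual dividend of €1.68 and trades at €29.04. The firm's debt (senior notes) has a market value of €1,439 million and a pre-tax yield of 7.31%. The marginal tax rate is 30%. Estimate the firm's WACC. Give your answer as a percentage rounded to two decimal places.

Cost of preferred: Rp = 1.68 / 29.04 = 5.7851%.
Total capital V = 2307 + 84.7 + 1439 = 3830.7.
Equity: weight = 2307/3830.7 = 0.6022; cost = 8.47%.
Preferred: weight = 84.7/3830.7 = 0.0221; cost = 5.7851%.
Senior notes: weight = 1439/3830.7 = 0.3756; after-tax cost = 7.31% × (1 − 30%) = 5.1170%.
WACC = 0.6022 × 8.4700% + 0.0221 × 5.7851% + 0.3756 × 5.1170% = 7.1511%.

7.15%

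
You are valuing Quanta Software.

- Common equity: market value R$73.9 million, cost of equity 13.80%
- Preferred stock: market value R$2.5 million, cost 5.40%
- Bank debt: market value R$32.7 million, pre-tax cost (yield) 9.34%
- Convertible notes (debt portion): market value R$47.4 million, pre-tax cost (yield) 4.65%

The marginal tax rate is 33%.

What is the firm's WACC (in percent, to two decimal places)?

Total capital V = 73.9 + 2.5 + 32.7 + 47.4 = 156.5.
Equity: weight = 73.9/156.5 = 0.4722; cost = 13.8%.
Preferred: weight = 2.5/156.5 = 0.0160; cost = 5.4%.
Bank debt: weight = 32.7/156.5 = 0.2089; after-tax cost = 9.34% × (1 − 33%) = 6.2578%.
Convertible notes (debt portion): weight = 47.4/156.5 = 0.3029; after-tax cost = 4.65% × (1 − 33%) = 3.1155%.
WACC = 0.4722 × 13.8000% + 0.0160 × 5.4000% + 0.2089 × 6.2578% + 0.3029 × 3.1155% = 8.8538%.

8.85%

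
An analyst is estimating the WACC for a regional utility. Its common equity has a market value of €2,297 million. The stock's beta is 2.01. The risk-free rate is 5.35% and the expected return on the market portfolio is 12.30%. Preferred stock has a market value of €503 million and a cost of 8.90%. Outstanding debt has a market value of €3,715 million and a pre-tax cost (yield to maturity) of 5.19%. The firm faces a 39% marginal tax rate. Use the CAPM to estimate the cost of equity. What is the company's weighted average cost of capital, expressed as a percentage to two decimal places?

9.30%

Market risk premium = 12.3% − 5.35% = 6.95%.
Cost of equity via CAPM: Re = 5.35% + 2.01 × 6.95% = 19.3195%.
Total capital V = 2297 + 503 + 3715 = 6515.
Equity: weight = 2297/6515 = 0.3526; cost = 19.3195%.
Preferred: weight = 503/6515 = 0.0772; cost = 8.9%.
Debt: weight = 3715/6515 = 0.5702; after-tax cost = 5.19% × (1 − 39%) = 3.1659%.
WACC = 0.3526 × 19.3195% + 0.0772 × 8.9000% + 0.5702 × 3.1659% = 9.3039%.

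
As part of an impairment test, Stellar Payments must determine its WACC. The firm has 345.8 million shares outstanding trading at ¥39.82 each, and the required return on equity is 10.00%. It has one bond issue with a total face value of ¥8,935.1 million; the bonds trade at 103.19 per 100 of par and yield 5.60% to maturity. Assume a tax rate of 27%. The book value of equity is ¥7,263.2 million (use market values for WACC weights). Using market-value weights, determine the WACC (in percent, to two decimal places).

7.63%

Market value of equity E = 39.82 × 345.8m = 13769.756m. Market value of debt D = 8935.1m × 103.19/100 = 9220.12969m.
Total capital V = 13769.756 + 9220.12969 = 22989.88569.
Equity: weight = 13769.756/22989.88569 = 0.5989; cost = 10%.
Bonds outstanding: weight = 9220.12969/22989.88569 = 0.4011; after-tax cost = 5.6% × (1 − 27%) = 4.0880%.
WACC = 0.5989 × 10.0000% + 0.4011 × 4.0880% = 7.6290%.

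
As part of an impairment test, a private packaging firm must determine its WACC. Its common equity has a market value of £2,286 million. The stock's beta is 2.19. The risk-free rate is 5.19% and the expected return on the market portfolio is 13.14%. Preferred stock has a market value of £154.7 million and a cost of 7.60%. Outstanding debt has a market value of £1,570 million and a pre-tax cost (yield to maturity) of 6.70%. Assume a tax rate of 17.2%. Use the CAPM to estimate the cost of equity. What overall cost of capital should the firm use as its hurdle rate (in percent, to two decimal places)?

Market risk premium = 13.14% − 5.19% = 7.95%.
Cost of equity via CAPM: Re = 5.19% + 2.19 × 7.95% = 22.6005%.
Total capital V = 2286 + 154.7 + 1570 = 4010.7.
Equity: weight = 2286/4010.7 = 0.5700; cost = 22.6005%.
Preferred: weight = 154.7/4010.7 = 0.0386; cost = 7.6%.
Debt: weight = 1570/4010.7 = 0.3915; after-tax cost = 6.7% × (1 − 17.2%) = 5.5476%.
WACC = 0.5700 × 22.6005% + 0.0386 × 7.6000% + 0.3915 × 5.5476% = 15.3465%.

15.35%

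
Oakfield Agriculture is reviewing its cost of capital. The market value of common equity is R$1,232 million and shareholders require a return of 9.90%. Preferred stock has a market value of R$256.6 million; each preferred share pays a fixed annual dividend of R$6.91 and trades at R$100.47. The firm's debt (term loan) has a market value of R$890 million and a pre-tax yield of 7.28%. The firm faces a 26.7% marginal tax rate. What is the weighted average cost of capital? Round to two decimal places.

7.87%

Cost of preferred: Rp = 6.91 / 100.47 = 6.8777%.
Total capital V = 1232 + 256.6 + 890 = 2378.6.
Equity: weight = 1232/2378.6 = 0.5180; cost = 9.9%.
Preferred: weight = 256.6/2378.6 = 0.1079; cost = 6.8777%.
Term loan: weight = 890/2378.6 = 0.3742; after-tax cost = 7.28% × (1 − 26.7%) = 5.3362%.
WACC = 0.5180 × 9.9000% + 0.1079 × 6.8777% + 0.3742 × 5.3362% = 7.8663%.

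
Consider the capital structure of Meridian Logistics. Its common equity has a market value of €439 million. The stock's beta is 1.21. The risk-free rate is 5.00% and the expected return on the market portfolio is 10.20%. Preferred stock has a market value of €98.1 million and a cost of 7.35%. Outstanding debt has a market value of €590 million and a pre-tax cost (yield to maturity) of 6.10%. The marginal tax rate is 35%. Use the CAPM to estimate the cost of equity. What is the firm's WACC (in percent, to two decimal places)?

Market risk premium = 10.2% − 5.0% = 5.2%.
Cost of equity via CAPM: Re = 5.0% + 1.21 × 5.2% = 11.2920%.
Total capital V = 439 + 98.1 + 590 = 1127.1.
Equity: weight = 439/1127.1 = 0.3895; cost = 11.292%.
Preferred: weight = 98.1/1127.1 = 0.0870; cost = 7.35%.
Debt: weight = 590/1127.1 = 0.5235; after-tax cost = 6.1% × (1 − 35%) = 3.9650%.
WACC = 0.3895 × 11.2920% + 0.0870 × 7.3500% + 0.5235 × 3.9650% = 7.1135%.

7.11%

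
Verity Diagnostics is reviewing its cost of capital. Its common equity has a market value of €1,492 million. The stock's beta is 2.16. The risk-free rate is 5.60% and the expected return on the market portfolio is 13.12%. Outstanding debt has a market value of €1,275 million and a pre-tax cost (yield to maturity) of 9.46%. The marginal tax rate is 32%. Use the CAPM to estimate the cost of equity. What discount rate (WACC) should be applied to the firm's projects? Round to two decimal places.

14.74%

Market risk premium = 13.12% − 5.6% = 7.52%.
Cost of equity via CAPM: Re = 5.6% + 2.16 × 7.52% = 21.8432%.
Total capital V = 1492 + 1275 = 2767.
Equity: weight = 1492/2767 = 0.5392; cost = 21.8432%.
Debt: weight = 1275/2767 = 0.4608; after-tax cost = 9.46% × (1 − 32%) = 6.4328%.
WACC = 0.5392 × 21.8432% + 0.4608 × 6.4328% = 14.7423%.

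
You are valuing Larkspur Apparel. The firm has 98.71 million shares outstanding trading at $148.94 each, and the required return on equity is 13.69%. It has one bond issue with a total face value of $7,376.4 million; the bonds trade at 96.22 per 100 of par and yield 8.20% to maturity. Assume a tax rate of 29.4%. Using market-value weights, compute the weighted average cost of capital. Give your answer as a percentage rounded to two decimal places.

11.12%

Market value of equity E = 148.94 × 98.71m = 14701.8674m. Market value of debt D = 7376.4m × 96.22/100 = 7097.57208m.
Total capital V = 14701.8674 + 7097.57208 = 21799.43948.
Equity: weight = 14701.8674/21799.43948 = 0.6744; cost = 13.69%.
Bonds outstanding: weight = 7097.57208/21799.43948 = 0.3256; after-tax cost = 8.2% × (1 − 29.4%) = 5.7892%.
WACC = 0.6744 × 13.6900% + 0.3256 × 5.7892% = 11.1176%.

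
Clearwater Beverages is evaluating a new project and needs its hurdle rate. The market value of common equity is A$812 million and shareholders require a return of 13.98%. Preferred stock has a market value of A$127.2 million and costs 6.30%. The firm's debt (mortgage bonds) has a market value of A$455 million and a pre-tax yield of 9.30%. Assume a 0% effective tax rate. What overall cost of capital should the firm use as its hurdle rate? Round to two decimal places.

11.75%

Total capital V = 812 + 127.2 + 455 = 1394.2.
Equity: weight = 812/1394.2 = 0.5824; cost = 13.98%.
Preferred: weight = 127.2/1394.2 = 0.0912; cost = 6.3%.
Mortgage bonds: weight = 455/1394.2 = 0.3264; after-tax cost = 9.3% × (1 − 0%) = 9.3000%.
WACC = 0.5824 × 13.9800% + 0.0912 × 6.3000% + 0.3264 × 9.3000% = 11.7520%.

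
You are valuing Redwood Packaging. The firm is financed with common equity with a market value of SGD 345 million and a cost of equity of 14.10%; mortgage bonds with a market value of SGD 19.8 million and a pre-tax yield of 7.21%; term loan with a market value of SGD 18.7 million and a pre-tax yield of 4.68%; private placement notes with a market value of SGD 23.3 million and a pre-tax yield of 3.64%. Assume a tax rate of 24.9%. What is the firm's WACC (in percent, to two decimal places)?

12.54%

Total capital V = 345 + 19.8 + 18.7 + 23.3 = 406.8.
Equity: weight = 345/406.8 = 0.8481; cost = 14.1%.
Mortgage bonds: weight = 19.8/406.8 = 0.0487; after-tax cost = 7.21% × (1 − 24.9%) = 5.4147%.
Term loan: weight = 18.7/406.8 = 0.0460; after-tax cost = 4.68% × (1 − 24.9%) = 3.5147%.
Private placement notes: weight = 23.3/406.8 = 0.0573; after-tax cost = 3.64% × (1 − 24.9%) = 2.7336%.
WACC = 0.8481 × 14.1000% + 0.0487 × 5.4147% + 0.0460 × 3.5147% + 0.0573 × 2.7336% = 12.5396%.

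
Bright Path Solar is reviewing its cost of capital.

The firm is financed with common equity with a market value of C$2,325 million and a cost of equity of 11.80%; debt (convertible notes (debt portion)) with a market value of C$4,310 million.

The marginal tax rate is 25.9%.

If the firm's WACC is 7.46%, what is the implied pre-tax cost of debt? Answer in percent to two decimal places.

6.91%

Total capital V = 2325 + 4310 = 6635.
Equity weight = 2325/6635 = 0.3504.
Convertible notes (debt portion) weight = 4310/6635 = 0.6496.
Equity contribution = 0.3504 × 11.8% = 4.1349%.
Remaining for debt = 7.46% − 4.1349% = 3.3251%.
Rd × (1 − 25.9%) × 0.6496 = 3.3251%  ⇒  Rd = 6.9080%.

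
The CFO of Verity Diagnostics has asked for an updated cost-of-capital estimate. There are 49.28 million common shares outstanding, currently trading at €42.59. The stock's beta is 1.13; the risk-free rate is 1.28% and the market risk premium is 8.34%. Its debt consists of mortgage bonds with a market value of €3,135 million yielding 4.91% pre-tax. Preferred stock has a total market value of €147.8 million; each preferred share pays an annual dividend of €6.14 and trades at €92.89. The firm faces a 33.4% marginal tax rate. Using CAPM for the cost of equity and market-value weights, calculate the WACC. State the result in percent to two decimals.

Cost of equity via CAPM: Re = 1.28% + 1.13 × 8.34% = 10.7042%.
Cost of preferred: Rp = 6.14 / 92.89 = 6.6100%.
Market value of equity E = 42.59 × 49.28m = 2098.8352m.
Total capital V = 2098.8352 + 147.8 + 3135 = 5381.6352.
Equity: weight = 2098.8352/5381.6352 = 0.3900; cost = 10.7042%.
Preferred: weight = 147.8/5381.6352 = 0.0275; cost = 6.61%.
Mortgage bonds: weight = 3135/5381.6352 = 0.5825; after-tax cost = 4.91% × (1 − 33.4%) = 3.2701%.
WACC = 0.3900 × 10.7042% + 0.0275 × 6.6100% + 0.5825 × 3.2701% = 6.2611%.

6.26%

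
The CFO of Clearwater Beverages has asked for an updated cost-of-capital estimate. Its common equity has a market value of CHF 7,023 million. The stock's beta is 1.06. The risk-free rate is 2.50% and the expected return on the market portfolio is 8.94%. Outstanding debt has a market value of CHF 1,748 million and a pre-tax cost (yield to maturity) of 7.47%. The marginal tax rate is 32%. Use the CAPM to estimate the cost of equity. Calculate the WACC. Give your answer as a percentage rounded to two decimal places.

8.48%

Market risk premium = 8.94% − 2.5% = 6.44%.
Cost of equity via CAPM: Re = 2.5% + 1.06 × 6.44% = 9.3264%.
Total capital V = 7023 + 1748 = 8771.
Equity: weight = 7023/8771 = 0.8007; cost = 9.3264%.
Debt: weight = 1748/8771 = 0.1993; after-tax cost = 7.47% × (1 − 32%) = 5.0796%.
WACC = 0.8007 × 9.3264% + 0.1993 × 5.0796% = 8.4800%.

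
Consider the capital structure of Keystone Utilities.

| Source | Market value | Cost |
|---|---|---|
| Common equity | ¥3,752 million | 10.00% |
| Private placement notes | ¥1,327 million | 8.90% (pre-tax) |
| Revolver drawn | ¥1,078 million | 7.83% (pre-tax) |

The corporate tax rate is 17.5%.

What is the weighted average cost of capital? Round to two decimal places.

Total capital V = 3752 + 1327 + 1078 = 6157.
Equity: weight = 3752/6157 = 0.6094; cost = 10%.
Private placement notes: weight = 1327/6157 = 0.2155; after-tax cost = 8.9% × (1 − 17.5%) = 7.3425%.
Revolver drawn: weight = 1078/6157 = 0.1751; after-tax cost = 7.83% × (1 − 17.5%) = 6.4597%.
WACC = 0.6094 × 10.0000% + 0.2155 × 7.3425% + 0.1751 × 6.4597% = 8.8074%.

8.81%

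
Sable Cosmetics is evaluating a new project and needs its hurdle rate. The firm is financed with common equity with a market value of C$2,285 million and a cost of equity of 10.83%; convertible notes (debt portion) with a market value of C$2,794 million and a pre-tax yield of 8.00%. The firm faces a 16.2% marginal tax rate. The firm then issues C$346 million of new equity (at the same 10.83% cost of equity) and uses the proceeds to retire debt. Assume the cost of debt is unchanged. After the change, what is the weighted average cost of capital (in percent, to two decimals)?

8.84%

After the change:
Total capital V = 2631 + 2448 = 5079.
Equity: weight = 2631/5079 = 0.5180; cost = 10.83%.
Convertible notes (debt portion): weight = 2448/5079 = 0.4820; after-tax cost = 8% × (1 − 16.2%) = 6.7040%.
WACC = 0.5180 × 10.8300% + 0.4820 × 6.7040% = 8.8413%.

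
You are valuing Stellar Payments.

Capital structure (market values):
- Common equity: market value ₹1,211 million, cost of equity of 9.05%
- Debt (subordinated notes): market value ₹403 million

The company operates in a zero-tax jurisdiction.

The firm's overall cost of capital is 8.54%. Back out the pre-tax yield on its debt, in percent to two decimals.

7.01%

Total capital V = 1211 + 403 = 1614.
Equity weight = 1211/1614 = 0.7503.
Subordinated notes weight = 403/1614 = 0.2497.
Equity contribution = 0.7503 × 9.05% = 6.7903%.
Remaining for debt = 8.54% − 6.7903% = 1.7497%.
Rd × (1 − 0%) × 0.2497 = 1.7497%  ⇒  Rd = 7.0075%.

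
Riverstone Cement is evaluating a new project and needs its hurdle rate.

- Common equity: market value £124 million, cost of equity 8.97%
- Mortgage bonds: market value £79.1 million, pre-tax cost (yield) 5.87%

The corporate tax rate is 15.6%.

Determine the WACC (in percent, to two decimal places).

7.41%

Total capital V = 124 + 79.1 = 203.1.
Equity: weight = 124/203.1 = 0.6105; cost = 8.97%.
Mortgage bonds: weight = 79.1/203.1 = 0.3895; after-tax cost = 5.87% × (1 − 15.6%) = 4.9543%.
WACC = 0.6105 × 8.9700% + 0.3895 × 4.9543% = 7.4060%.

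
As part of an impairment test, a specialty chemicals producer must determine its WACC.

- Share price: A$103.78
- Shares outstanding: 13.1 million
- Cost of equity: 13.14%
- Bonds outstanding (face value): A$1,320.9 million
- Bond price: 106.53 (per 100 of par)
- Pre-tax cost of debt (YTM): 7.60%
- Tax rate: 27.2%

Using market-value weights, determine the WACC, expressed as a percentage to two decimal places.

Market value of equity E = 103.78 × 13.1m = 1359.518m. Market value of debt D = 1320.9m × 106.53/100 = 1407.15477m.
Total capital V = 1359.518 + 1407.15477 = 2766.67277.
Equity: weight = 1359.518/2766.67277 = 0.4914; cost = 13.14%.
Bonds outstanding: weight = 1407.15477/2766.67277 = 0.5086; after-tax cost = 7.6% × (1 − 27.2%) = 5.5328%.
WACC = 0.4914 × 13.1400% + 0.5086 × 5.5328% = 9.2709%.

9.27%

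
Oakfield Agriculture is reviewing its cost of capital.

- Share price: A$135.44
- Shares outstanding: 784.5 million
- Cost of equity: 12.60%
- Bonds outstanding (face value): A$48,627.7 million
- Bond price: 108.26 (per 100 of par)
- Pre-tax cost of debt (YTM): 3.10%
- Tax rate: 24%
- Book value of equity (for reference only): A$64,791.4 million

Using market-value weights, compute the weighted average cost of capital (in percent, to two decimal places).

9.21%

Market value of equity E = 135.44 × 784.5m = 106252.68m. Market value of debt D = 48627.7m × 108.26/100 = 52644.34802m.
Total capital V = 106252.68 + 52644.34802 = 158897.02802.
Equity: weight = 106252.68/158897.02802 = 0.6687; cost = 12.6%.
Bonds outstanding: weight = 52644.34802/158897.02802 = 0.3313; after-tax cost = 3.1% × (1 − 24%) = 2.3560%.
WACC = 0.6687 × 12.6000% + 0.3313 × 2.3560% = 9.2060%.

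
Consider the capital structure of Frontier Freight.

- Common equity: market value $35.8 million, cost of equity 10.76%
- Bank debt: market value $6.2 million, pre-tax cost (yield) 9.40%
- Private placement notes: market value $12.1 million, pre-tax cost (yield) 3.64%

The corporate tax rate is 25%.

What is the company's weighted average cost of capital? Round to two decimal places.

Total capital V = 35.8 + 6.2 + 12.1 = 54.1.
Equity: weight = 35.8/54.1 = 0.6617; cost = 10.76%.
Bank debt: weight = 6.2/54.1 = 0.1146; after-tax cost = 9.4% × (1 − 25%) = 7.0500%.
Private placement notes: weight = 12.1/54.1 = 0.2237; after-tax cost = 3.64% × (1 − 25%) = 2.7300%.
WACC = 0.6617 × 10.7600% + 0.1146 × 7.0500% + 0.2237 × 2.7300% = 8.5388%.

8.54%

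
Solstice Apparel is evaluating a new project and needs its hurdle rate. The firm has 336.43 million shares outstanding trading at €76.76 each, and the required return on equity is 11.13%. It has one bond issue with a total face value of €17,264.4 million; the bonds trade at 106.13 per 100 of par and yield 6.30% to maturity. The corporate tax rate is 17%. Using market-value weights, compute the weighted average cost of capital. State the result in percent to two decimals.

8.68%

Market value of equity E = 76.76 × 336.43m = 25824.3668m. Market value of debt D = 17264.4m × 106.13/100 = 18322.70772m.
Total capital V = 25824.3668 + 18322.70772 = 44147.07452.
Equity: weight = 25824.3668/44147.07452 = 0.5850; cost = 11.13%.
Bonds outstanding: weight = 18322.70772/44147.07452 = 0.4150; after-tax cost = 6.3% × (1 − 17%) = 5.2290%.
WACC = 0.5850 × 11.1300% + 0.4150 × 5.2290% = 8.6809%.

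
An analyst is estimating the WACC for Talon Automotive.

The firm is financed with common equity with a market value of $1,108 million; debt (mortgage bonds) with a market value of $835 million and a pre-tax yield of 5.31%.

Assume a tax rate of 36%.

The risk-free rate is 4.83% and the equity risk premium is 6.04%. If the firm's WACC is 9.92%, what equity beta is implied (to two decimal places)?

1.66

Total capital V = 1108 + 835 = 1943.
Equity weight = 1108/1943 = 0.5703.
Mortgage bonds weight = 835/1943 = 0.4297.
Debt contribution = 0.4297 × 5.31% × (1 − 36%) = 1.4605%.
Required equity contribution = 9.92% − 1.4605% = 8.4595%  ⇒  Re = 14.8347%.
CAPM: 14.8347% = 4.83% + β × 6.04%  ⇒  β = 1.6564.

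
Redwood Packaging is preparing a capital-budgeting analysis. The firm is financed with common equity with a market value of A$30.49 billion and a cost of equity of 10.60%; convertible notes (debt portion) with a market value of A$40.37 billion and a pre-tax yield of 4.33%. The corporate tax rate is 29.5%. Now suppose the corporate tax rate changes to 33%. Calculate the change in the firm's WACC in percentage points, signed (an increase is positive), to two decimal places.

Current WACC:
Total capital V = 30.49 + 40.37 = 70.86.
Equity: weight = 30.49/70.86 = 0.4303; cost = 10.6%.
Convertible notes (debt portion): weight = 40.37/70.86 = 0.5697; after-tax cost = 4.33% × (1 − 29.5%) = 3.0527%.
WACC = 0.4303 × 10.6000% + 0.5697 × 3.0527% = 6.3002%.
After the change:
Total capital V = 30.49 + 40.37 = 70.86.
Equity: weight = 30.49/70.86 = 0.4303; cost = 10.6%.
Convertible notes (debt portion): weight = 40.37/70.86 = 0.5697; after-tax cost = 4.33% × (1 − 33%) = 2.9011%.
WACC = 0.4303 × 10.6000% + 0.5697 × 2.9011% = 6.2138%.
Change in WACC = 6.2138% − 6.3002% = -0.0863 pp.

-0.09 pp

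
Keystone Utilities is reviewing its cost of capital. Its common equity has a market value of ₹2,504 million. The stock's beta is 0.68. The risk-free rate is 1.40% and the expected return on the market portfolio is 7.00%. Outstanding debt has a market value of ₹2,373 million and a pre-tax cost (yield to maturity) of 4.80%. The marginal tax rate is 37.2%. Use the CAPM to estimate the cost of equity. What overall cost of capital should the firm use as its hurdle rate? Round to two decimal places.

4.14%

Market risk premium = 7.0% − 1.4% = 5.6%.
Cost of equity via CAPM: Re = 1.4% + 0.68 × 5.6% = 5.2080%.
Total capital V = 2504 + 2373 = 4877.
Equity: weight = 2504/4877 = 0.5134; cost = 5.208%.
Debt: weight = 2373/4877 = 0.4866; after-tax cost = 4.8% × (1 − 37.2%) = 3.0144%.
WACC = 0.5134 × 5.2080% + 0.4866 × 3.0144% = 4.1407%.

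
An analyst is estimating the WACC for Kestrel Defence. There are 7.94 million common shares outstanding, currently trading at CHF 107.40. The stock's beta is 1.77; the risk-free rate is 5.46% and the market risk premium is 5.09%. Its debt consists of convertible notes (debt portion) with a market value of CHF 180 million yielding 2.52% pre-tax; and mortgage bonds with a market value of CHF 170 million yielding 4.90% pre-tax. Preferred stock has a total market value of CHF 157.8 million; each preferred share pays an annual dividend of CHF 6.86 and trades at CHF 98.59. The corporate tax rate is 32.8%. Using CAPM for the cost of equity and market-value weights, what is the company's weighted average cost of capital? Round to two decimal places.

Cost of equity via CAPM: Re = 5.46% + 1.77 × 5.09% = 14.4693%.
Cost of preferred: Rp = 6.86 / 98.59 = 6.9581%.
Market value of equity E = 107.4 × 7.94m = 852.756m.
Total capital V = 852.756 + 157.8 + 180 + 170 = 1360.556.
Equity: weight = 852.756/1360.556 = 0.6268; cost = 14.4693%.
Preferred: weight = 157.8/1360.556 = 0.1160; cost = 6.9581%.
Convertible notes (debt portion): weight = 180/1360.556 = 0.1323; after-tax cost = 2.52% × (1 − 32.8%) = 1.6934%.
Mortgage bonds: weight = 170/1360.556 = 0.1249; after-tax cost = 4.9% × (1 − 32.8%) = 3.2928%.
WACC = 0.6268 × 14.4693% + 0.1160 × 6.9581% + 0.1323 × 1.6934% + 0.1249 × 3.2928% = 10.5114%.

10.51%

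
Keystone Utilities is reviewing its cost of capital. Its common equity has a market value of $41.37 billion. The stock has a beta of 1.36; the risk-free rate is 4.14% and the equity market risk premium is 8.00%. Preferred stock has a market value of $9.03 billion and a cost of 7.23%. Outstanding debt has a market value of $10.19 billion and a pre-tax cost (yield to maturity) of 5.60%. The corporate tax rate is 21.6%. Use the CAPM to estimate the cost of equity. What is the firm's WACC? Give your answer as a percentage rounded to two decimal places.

12.07%

Cost of equity via CAPM: Re = 4.14% + 1.36 × 8.0% = 15.0200%.
Total capital V = 41.37 + 9.03 + 10.19 = 60.59.
Equity: weight = 41.37/60.59 = 0.6828; cost = 15.02%.
Preferred: weight = 9.03/60.59 = 0.1490; cost = 7.23%.
Debt: weight = 10.19/60.59 = 0.1682; after-tax cost = 5.6% × (1 − 21.6%) = 4.3904%.
WACC = 0.6828 × 15.0200% + 0.1490 × 7.2300% + 0.1682 × 4.3904% = 12.0713%.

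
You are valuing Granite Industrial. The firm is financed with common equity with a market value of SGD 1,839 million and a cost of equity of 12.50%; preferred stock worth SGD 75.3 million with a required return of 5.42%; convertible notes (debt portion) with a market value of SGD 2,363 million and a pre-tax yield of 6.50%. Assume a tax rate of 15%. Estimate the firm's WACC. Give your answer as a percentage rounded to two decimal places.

8.52%

Total capital V = 1839 + 75.3 + 2363 = 4277.3.
Equity: weight = 1839/4277.3 = 0.4299; cost = 12.5%.
Preferred: weight = 75.3/4277.3 = 0.0176; cost = 5.42%.
Convertible notes (debt portion): weight = 2363/4277.3 = 0.5525; after-tax cost = 6.5% × (1 − 15%) = 5.5250%.
WACC = 0.4299 × 12.5000% + 0.0176 × 5.4200% + 0.5525 × 5.5250% = 8.5220%.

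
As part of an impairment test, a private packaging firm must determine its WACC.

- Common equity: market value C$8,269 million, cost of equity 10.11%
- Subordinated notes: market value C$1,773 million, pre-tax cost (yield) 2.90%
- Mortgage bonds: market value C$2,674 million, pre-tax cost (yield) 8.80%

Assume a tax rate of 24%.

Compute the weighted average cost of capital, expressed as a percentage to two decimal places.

8.29%

Total capital V = 8269 + 1773 + 2674 = 12716.
Equity: weight = 8269/12716 = 0.6503; cost = 10.11%.
Subordinated notes: weight = 1773/12716 = 0.1394; after-tax cost = 2.9% × (1 − 24%) = 2.2040%.
Mortgage bonds: weight = 2674/12716 = 0.2103; after-tax cost = 8.8% × (1 − 24%) = 6.6880%.
WACC = 0.6503 × 10.1100% + 0.1394 × 2.2040% + 0.2103 × 6.6880% = 8.2881%.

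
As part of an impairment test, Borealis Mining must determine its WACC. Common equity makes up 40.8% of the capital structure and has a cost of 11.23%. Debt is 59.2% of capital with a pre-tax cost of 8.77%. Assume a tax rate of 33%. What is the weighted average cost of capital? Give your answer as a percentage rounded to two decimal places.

8.06%

After-tax cost of debt = 8.77% × (1 − 33%) = 5.8759%.
WACC = 0.408 × 11.2300% + 0.592 × 5.8759% = 8.0604%.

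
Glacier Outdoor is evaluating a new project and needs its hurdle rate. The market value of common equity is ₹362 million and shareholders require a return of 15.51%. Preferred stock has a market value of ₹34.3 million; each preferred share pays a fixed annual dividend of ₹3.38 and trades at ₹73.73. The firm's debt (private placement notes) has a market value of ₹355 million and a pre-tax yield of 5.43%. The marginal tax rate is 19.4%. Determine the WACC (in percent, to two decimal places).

Cost of preferred: Rp = 3.38 / 73.73 = 4.5843%.
Total capital V = 362 + 34.3 + 355 = 751.3.
Equity: weight = 362/751.3 = 0.4818; cost = 15.51%.
Preferred: weight = 34.3/751.3 = 0.0457; cost = 4.5843%.
Private placement notes: weight = 355/751.3 = 0.4725; after-tax cost = 5.43% × (1 − 19.4%) = 4.3766%.
WACC = 0.4818 × 15.5100% + 0.0457 × 4.5843% + 0.4725 × 4.3766% = 9.7505%.

9.75%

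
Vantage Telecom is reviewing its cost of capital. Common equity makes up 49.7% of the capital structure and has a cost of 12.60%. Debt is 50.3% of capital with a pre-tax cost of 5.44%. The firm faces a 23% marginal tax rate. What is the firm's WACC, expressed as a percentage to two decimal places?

After-tax cost of debt = 5.44% × (1 − 23%) = 4.1888%.
WACC = 0.497 × 12.6000% + 0.503 × 4.1888% = 8.3692%.

8.37%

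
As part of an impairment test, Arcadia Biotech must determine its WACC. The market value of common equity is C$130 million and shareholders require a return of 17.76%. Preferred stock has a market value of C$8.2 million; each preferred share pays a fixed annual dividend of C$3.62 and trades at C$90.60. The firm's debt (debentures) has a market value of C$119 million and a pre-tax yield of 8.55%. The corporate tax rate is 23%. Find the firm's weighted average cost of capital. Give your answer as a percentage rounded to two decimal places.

12.15%

Cost of preferred: Rp = 3.62 / 90.6 = 3.9956%.
Total capital V = 130 + 8.2 + 119 = 257.2.
Equity: weight = 130/257.2 = 0.5054; cost = 17.76%.
Preferred: weight = 8.2/257.2 = 0.0319; cost = 3.9956%.
Debentures: weight = 119/257.2 = 0.4627; after-tax cost = 8.55% × (1 − 23%) = 6.5835%.
WACC = 0.5054 × 17.7600% + 0.0319 × 3.9956% + 0.4627 × 6.5835% = 12.1501%.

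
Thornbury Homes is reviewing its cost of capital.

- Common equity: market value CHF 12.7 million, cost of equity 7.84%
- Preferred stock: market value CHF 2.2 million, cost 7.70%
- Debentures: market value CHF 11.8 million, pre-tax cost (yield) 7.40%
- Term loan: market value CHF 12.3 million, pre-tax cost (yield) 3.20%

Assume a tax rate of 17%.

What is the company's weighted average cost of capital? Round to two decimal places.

Total capital V = 12.7 + 2.2 + 11.8 + 12.3 = 39.
Equity: weight = 12.7/39 = 0.3256; cost = 7.84%.
Preferred: weight = 2.2/39 = 0.0564; cost = 7.7%.
Debentures: weight = 11.8/39 = 0.3026; after-tax cost = 7.4% × (1 − 17%) = 6.1420%.
Term loan: weight = 12.3/39 = 0.3154; after-tax cost = 3.2% × (1 − 17%) = 2.6560%.
WACC = 0.3256 × 7.8400% + 0.0564 × 7.7000% + 0.3026 × 6.1420% + 0.3154 × 2.6560% = 5.6834%.

5.68%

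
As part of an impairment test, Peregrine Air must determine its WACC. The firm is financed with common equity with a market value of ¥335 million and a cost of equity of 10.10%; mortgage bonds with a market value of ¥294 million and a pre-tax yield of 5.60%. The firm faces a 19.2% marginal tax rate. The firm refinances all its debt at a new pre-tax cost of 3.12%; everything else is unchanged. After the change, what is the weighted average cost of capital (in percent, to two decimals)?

After the change:
Total capital V = 335 + 294 = 629.
Equity: weight = 335/629 = 0.5326; cost = 10.1%.
Mortgage bonds: weight = 294/629 = 0.4674; after-tax cost = 3.12% × (1 − 19.2%) = 2.5210%.
WACC = 0.5326 × 10.1000% + 0.4674 × 2.5210% = 6.5575%.

6.56%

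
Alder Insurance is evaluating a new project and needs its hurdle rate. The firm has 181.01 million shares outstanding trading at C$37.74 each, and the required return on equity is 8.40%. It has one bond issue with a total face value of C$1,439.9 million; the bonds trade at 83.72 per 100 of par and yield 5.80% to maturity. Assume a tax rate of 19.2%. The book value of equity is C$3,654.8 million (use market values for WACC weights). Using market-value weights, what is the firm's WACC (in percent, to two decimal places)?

Market value of equity E = 37.74 × 181.01m = 6831.3174m. Market value of debt D = 1439.9m × 83.72/100 = 1205.48428m.
Total capital V = 6831.3174 + 1205.48428 = 8036.80168.
Equity: weight = 6831.3174/8036.80168 = 0.8500; cost = 8.4%.
Bonds outstanding: weight = 1205.48428/8036.80168 = 0.1500; after-tax cost = 5.8% × (1 − 19.2%) = 4.6864%.
WACC = 0.8500 × 8.4000% + 0.1500 × 4.6864% = 7.8430%.

7.84%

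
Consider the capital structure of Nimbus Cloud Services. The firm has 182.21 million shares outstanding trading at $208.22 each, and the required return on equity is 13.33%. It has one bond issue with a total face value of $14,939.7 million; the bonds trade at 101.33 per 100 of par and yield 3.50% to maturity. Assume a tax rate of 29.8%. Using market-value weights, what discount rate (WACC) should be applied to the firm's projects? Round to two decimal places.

10.23%

Market value of equity E = 208.22 × 182.21m = 37939.7662m. Market value of debt D = 14939.7m × 101.33/100 = 15138.39801m.
Total capital V = 37939.7662 + 15138.39801 = 53078.16421.
Equity: weight = 37939.7662/53078.16421 = 0.7148; cost = 13.33%.
Bonds outstanding: weight = 15138.39801/53078.16421 = 0.2852; after-tax cost = 3.5% × (1 − 29.8%) = 2.4570%.
WACC = 0.7148 × 13.3300% + 0.2852 × 2.4570% = 10.2289%.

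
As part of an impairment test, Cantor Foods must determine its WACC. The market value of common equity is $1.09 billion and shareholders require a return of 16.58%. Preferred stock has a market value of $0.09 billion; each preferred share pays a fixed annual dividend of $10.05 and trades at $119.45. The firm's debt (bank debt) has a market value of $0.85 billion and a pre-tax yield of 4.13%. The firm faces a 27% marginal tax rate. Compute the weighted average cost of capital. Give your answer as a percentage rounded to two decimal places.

10.54%

Cost of preferred: Rp = 10.05 / 119.45 = 8.4136%.
Total capital V = 1.09 + 0.09 + 0.85 = 2.03.
Equity: weight = 1.09/2.03 = 0.5369; cost = 16.58%.
Preferred: weight = 0.09/2.03 = 0.0443; cost = 8.4136%.
Bank debt: weight = 0.85/2.03 = 0.4187; after-tax cost = 4.13% × (1 − 27%) = 3.0149%.
WACC = 0.5369 × 16.5800% + 0.0443 × 8.4136% + 0.4187 × 3.0149% = 10.5380%.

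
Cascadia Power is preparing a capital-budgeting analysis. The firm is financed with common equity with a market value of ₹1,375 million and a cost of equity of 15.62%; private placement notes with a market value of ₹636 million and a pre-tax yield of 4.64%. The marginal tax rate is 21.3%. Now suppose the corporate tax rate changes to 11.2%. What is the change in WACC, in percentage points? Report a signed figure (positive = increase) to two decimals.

+0.15 pp

Current WACC:
Total capital V = 1375 + 636 = 2011.
Equity: weight = 1375/2011 = 0.6837; cost = 15.62%.
Private placement notes: weight = 636/2011 = 0.3163; after-tax cost = 4.64% × (1 − 21.3%) = 3.6517%.
WACC = 0.6837 × 15.6200% + 0.3163 × 3.6517% = 11.8349%.
After the change:
Total capital V = 1375 + 636 = 2011.
Equity: weight = 1375/2011 = 0.6837; cost = 15.62%.
Private placement notes: weight = 636/2011 = 0.3163; after-tax cost = 4.64% × (1 − 11.2%) = 4.1203%.
WACC = 0.6837 × 15.6200% + 0.3163 × 4.1203% = 11.9831%.
Change in WACC = 11.9831% − 11.8349% = 0.1482 pp.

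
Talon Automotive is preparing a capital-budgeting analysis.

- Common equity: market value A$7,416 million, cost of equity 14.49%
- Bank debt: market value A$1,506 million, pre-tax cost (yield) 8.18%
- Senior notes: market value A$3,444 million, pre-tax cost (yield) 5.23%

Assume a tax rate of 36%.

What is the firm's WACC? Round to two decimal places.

10.26%

Total capital V = 7416 + 1506 + 3444 = 12366.
Equity: weight = 7416/12366 = 0.5997; cost = 14.49%.
Bank debt: weight = 1506/12366 = 0.1218; after-tax cost = 8.18% × (1 − 36%) = 5.2352%.
Senior notes: weight = 3444/12366 = 0.2785; after-tax cost = 5.23% × (1 − 36%) = 3.3472%.
WACC = 0.5997 × 14.4900% + 0.1218 × 5.2352% + 0.2785 × 3.3472% = 10.2596%.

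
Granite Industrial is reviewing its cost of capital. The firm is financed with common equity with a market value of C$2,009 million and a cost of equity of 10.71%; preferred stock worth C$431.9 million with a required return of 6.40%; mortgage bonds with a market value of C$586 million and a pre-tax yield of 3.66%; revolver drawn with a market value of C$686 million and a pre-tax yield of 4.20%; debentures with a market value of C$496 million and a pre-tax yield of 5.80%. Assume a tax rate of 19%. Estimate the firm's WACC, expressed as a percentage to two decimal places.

Total capital V = 2009 + 431.9 + 586 + 686 + 496 = 4208.9.
Equity: weight = 2009/4208.9 = 0.4773; cost = 10.71%.
Preferred: weight = 431.9/4208.9 = 0.1026; cost = 6.4%.
Mortgage bonds: weight = 586/4208.9 = 0.1392; after-tax cost = 3.66% × (1 − 19%) = 2.9646%.
Revolver drawn: weight = 686/4208.9 = 0.1630; after-tax cost = 4.2% × (1 − 19%) = 3.4020%.
Debentures: weight = 496/4208.9 = 0.1178; after-tax cost = 5.8% × (1 − 19%) = 4.6980%.
WACC = 0.4773 × 10.7100% + 0.1026 × 6.4000% + 0.1392 × 2.9646% + 0.1630 × 3.4020% + 0.1178 × 4.6980% = 7.2897%.

7.29%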